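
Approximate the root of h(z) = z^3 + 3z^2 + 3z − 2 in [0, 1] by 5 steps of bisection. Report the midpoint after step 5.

h(0.5) = 0.375 > 0, so the root lies in [0, 0.5]
h(0.25) = -1.046875 < 0, so the root lies in [0.25, 0.5]
h(0.375) = -0.400391 < 0, so the root lies in [0.375, 0.5]
h(0.4375) = -0.0295 < 0, so the root lies in [0.4375, 0.5]
h(0.46875) = 0.1684 > 0, so the root lies in [0.4375, 0.46875]

0.46875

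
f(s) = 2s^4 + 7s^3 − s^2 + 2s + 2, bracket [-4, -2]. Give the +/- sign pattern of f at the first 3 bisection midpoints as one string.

m = -3, f(m) = -40 (−); new bracket [-4, -3]
m = -3.5, f(m) = -17.25 (−); new bracket [-4, -3.5]
m = -3.75, f(m) = 6.804688 (+); new bracket [-3.75, -3.5]

--+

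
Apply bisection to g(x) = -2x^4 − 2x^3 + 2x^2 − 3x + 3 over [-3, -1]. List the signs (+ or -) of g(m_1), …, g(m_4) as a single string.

g(-2) = 1 > 0, so the root lies in [-3, -2]
g(-2.5) = -23.875 < 0, so the root lies in [-2.5, -2]
g(-2.25) = -8.601562 < 0, so the root lies in [-2.25, -2]
g(-2.125) = -3.1841 < 0, so the root lies in [-2.125, -2]

+---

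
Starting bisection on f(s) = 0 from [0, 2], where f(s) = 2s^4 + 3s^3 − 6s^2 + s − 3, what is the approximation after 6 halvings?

f(1) = -3 < 0, so the root lies in [1, 2]
f(1.5) = 5.25 > 0, so the root lies in [1, 1.5]
f(1.25) = -0.382812 < 0, so the root lies in [1.25, 1.5]
f(1.375) = 1.979 > 0, so the root lies in [1.25, 1.375]
f(1.3125) = 0.6946 > 0, so the root lies in [1.25, 1.3125]
f(1.28125) = 0.1313 > 0, so the root lies in [1.25, 1.28125]

1.28125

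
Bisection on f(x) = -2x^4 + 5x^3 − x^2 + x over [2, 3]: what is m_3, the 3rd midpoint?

m = 2.5, f(m) = -3.75 (−); new bracket [2, 2.5]
m = 2.25, f(m) = 2.882812 (+); new bracket [2.25, 2.5]
m = 2.375, f(m) = 0.083496 (+); new bracket [2.375, 2.5]

2.375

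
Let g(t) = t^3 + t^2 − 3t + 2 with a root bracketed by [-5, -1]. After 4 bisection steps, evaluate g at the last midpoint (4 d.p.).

g(-3) = -7 < 0, so the root lies in [-3, -1]
g(-2) = 4 > 0, so the root lies in [-3, -2]
g(-2.5) = 0.125 > 0, so the root lies in [-3, -2.5]
g(-2.75) = -2.9844 < 0, so the root lies in [-2.75, -2.5]

-2.9844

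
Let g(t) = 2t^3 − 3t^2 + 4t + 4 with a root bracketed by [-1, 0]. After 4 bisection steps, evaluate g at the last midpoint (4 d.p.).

0.4448

g(-0.5) = 1 > 0, so the root lies in [-1, -0.5]
g(-0.75) = -1.53125 < 0, so the root lies in [-0.75, -0.5]
g(-0.625) = -0.160156 < 0, so the root lies in [-0.625, -0.5]
g(-0.5625) = 0.4448 > 0, so the root lies in [-0.625, -0.5625]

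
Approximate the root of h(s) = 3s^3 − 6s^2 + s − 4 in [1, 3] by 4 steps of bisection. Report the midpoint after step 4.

2.125

midpoint 2: h = -2 < 0 → [2, 3]
midpoint 2.5: h = 7.875 > 0 → [2, 2.5]
midpoint 2.25: h = 2.046875 > 0 → [2, 2.25]
midpoint 2.125: h = -0.1816 < 0 → [2.125, 2.25]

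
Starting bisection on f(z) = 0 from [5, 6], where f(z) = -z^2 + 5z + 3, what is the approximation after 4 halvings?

midpoint 5.5: f = 0.25 > 0 → [5.5, 6]
midpoint 5.75: f = -1.3125 < 0 → [5.5, 5.75]
midpoint 5.625: f = -0.515625 < 0 → [5.5, 5.625]
midpoint 5.5625: f = -0.1289 < 0 → [5.5, 5.5625]

5.5625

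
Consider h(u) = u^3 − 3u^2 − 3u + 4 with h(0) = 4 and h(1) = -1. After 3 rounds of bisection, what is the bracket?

[0.75, 0.875]

m = 0.5, h(m) = 1.875 (+); new bracket [0.5, 1]
m = 0.75, h(m) = 0.484375 (+); new bracket [0.75, 1]
m = 0.875, h(m) = -0.251953 (−); new bracket [0.75, 0.875]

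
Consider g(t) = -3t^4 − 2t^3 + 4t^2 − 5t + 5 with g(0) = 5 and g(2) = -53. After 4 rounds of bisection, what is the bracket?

[0.875, 1]

midpoint 1: g = -1 < 0 → [0, 1]
midpoint 0.5: g = 3.0625 > 0 → [0.5, 1]
midpoint 0.75: g = 1.707031 > 0 → [0.75, 1]
midpoint 0.875: g = 0.5891 > 0 → [0.875, 1]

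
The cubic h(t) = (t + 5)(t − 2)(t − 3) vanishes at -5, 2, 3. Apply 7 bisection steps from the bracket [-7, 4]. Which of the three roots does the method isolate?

-5

m = -1.5, h(m) = 55.125 (+); new bracket [-7, -1.5]
m = -4.25, h(m) = 33.984375 (+); new bracket [-7, -4.25]
m = -5.625, h(m) = -41.103516 (−); new bracket [-5.625, -4.25]
m = -4.9375, h(m) = 3.4417 (+); new bracket [-5.625, -4.9375]
m = -5.28125, h(m) = -16.9588 (−); new bracket [-5.28125, -4.9375]
m = -5.109375, h(m) = -6.3058 (−); new bracket [-5.109375, -4.9375]
m = -5.0234375, h(m) = -1.3208 (−); new bracket [-5.0234375, -4.9375]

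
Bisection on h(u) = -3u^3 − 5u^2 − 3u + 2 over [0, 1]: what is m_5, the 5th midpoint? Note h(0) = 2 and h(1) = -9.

m = 0.5, h(m) = -1.125 (−); new bracket [0, 0.5]
m = 0.25, h(m) = 0.890625 (+); new bracket [0.25, 0.5]
m = 0.375, h(m) = 0.013672 (+); new bracket [0.375, 0.5]
m = 0.4375, h(m) = -0.5208 (−); new bracket [0.375, 0.4375]
m = 0.40625, h(m) = -0.2451 (−); new bracket [0.375, 0.40625]

0.40625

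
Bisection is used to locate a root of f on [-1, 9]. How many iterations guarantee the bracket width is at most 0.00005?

18

Width after n steps is 10/2^n. Need 2^n ≥ 10/0.00005 = 200000.
2^17 = 131072 < 200000 ≤ 2^18 = 262144, so n = 18.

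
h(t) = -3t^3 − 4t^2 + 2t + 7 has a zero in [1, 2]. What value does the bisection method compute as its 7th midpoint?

1.1171875

midpoint 1.5: h = -9.125 < 0 → [1, 1.5]
midpoint 1.25: h = -2.609375 < 0 → [1, 1.25]
midpoint 1.125: h = -0.083984 < 0 → [1, 1.125]
midpoint 1.0625: h = 1.011 > 0 → [1.0625, 1.125]
midpoint 1.09375: h = 0.477 > 0 → [1.09375, 1.125]
midpoint 1.109375: h = 0.1999 > 0 → [1.109375, 1.125]
midpoint 1.1171875: h = 0.0588 > 0 → [1.1171875, 1.125]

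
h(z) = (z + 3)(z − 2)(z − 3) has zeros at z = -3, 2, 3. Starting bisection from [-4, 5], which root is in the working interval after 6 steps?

-3

m = 0.5, h(m) = 13.125 (+); new bracket [-4, 0.5]
m = -1.75, h(m) = 22.265625 (+); new bracket [-4, -1.75]
m = -2.875, h(m) = 3.580078 (+); new bracket [-4, -2.875]
m = -3.4375, h(m) = -15.3142 (−); new bracket [-3.4375, -2.875]
m = -3.15625, h(m) = -4.9599 (−); new bracket [-3.15625, -2.875]
m = -3.015625, h(m) = -0.4714 (−); new bracket [-3.015625, -2.875]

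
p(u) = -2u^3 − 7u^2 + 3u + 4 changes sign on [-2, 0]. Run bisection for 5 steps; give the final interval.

[-0.625, -0.5625]

midpoint -1: p = -4 < 0 → [-1, 0]
midpoint -0.5: p = 1 > 0 → [-1, -0.5]
midpoint -0.75: p = -1.34375 < 0 → [-0.75, -0.5]
midpoint -0.625: p = -0.1211 < 0 → [-0.625, -0.5]
midpoint -0.5625: p = 0.4536 > 0 → [-0.625, -0.5625]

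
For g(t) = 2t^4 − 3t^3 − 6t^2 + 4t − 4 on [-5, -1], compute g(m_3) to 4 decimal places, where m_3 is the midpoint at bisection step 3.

-3.2500

midpoint -3: g = 173 > 0 → [-3, -1]
midpoint -2: g = 20 > 0 → [-2, -1]
midpoint -1.5: g = -3.25 < 0 → [-2, -1.5]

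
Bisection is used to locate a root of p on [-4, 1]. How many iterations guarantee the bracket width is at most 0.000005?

20

Width after n steps is 5/2^n. Need 2^n ≥ 5/0.000005 = 1000000.
2^19 = 524288 < 1000000 ≤ 2^20 = 1048576, so n = 20.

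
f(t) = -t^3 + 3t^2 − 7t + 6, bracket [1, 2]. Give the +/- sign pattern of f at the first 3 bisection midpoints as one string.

--+

m = 1.5, f(m) = -1.125 (−); new bracket [1, 1.5]
m = 1.25, f(m) = -0.015625 (−); new bracket [1, 1.25]
m = 1.125, f(m) = 0.498047 (+); new bracket [1.125, 1.25]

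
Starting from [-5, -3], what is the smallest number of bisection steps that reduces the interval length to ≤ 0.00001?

18

Width after n steps is 2/2^n. Need 2^n ≥ 2/0.00001 = 200000.
2^17 = 131072 < 200000 ≤ 2^18 = 262144, so n = 18.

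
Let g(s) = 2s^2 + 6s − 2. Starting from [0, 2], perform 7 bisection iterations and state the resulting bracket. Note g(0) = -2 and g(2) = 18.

g(1) = 6 > 0, so the root lies in [0, 1]
g(0.5) = 1.5 > 0, so the root lies in [0, 0.5]
g(0.25) = -0.375 < 0, so the root lies in [0.25, 0.5]
g(0.375) = 0.5312 > 0, so the root lies in [0.25, 0.375]
g(0.3125) = 0.0703 > 0, so the root lies in [0.25, 0.3125]
g(0.28125) = -0.1543 < 0, so the root lies in [0.28125, 0.3125]
g(0.296875) = -0.0425 < 0, so the root lies in [0.296875, 0.3125]

[0.296875, 0.3125]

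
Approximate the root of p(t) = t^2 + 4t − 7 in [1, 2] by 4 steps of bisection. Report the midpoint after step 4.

p(1.5) = 1.25 > 0, so the root lies in [1, 1.5]
p(1.25) = -0.4375 < 0, so the root lies in [1.25, 1.5]
p(1.375) = 0.390625 > 0, so the root lies in [1.25, 1.375]
p(1.3125) = -0.0273 < 0, so the root lies in [1.3125, 1.375]

1.3125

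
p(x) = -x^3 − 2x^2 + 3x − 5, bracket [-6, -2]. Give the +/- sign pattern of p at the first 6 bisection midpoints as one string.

+-+-+-

p(-4) = 15 > 0, so the root lies in [-4, -2]
p(-3) = -5 < 0, so the root lies in [-4, -3]
p(-3.5) = 2.875 > 0, so the root lies in [-3.5, -3]
p(-3.25) = -1.5469 < 0, so the root lies in [-3.5, -3.25]
p(-3.375) = 0.5371 > 0, so the root lies in [-3.375, -3.25]
p(-3.3125) = -0.5359 < 0, so the root lies in [-3.375, -3.3125]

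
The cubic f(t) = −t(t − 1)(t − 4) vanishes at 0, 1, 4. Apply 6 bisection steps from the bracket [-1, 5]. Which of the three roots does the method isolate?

f(2) = 4 > 0, so the root lies in [2, 5]
f(3.5) = 4.375 > 0, so the root lies in [3.5, 5]
f(4.25) = -3.453125 < 0, so the root lies in [3.5, 4.25]
f(3.875) = 1.3926 > 0, so the root lies in [3.875, 4.25]
f(4.0625) = -0.7776 < 0, so the root lies in [3.875, 4.0625]
f(3.96875) = 0.3682 > 0, so the root lies in [3.96875, 4.0625]

4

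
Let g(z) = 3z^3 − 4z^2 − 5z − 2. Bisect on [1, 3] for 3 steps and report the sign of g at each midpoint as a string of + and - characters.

-++

midpoint 2: g = -4 < 0 → [2, 3]
midpoint 2.5: g = 7.375 > 0 → [2, 2.5]
midpoint 2.25: g = 0.671875 > 0 → [2, 2.25]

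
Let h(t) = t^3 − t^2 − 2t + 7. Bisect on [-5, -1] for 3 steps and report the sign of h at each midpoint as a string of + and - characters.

m = -3, h(m) = -23 (−); new bracket [-3, -1]
m = -2, h(m) = -1 (−); new bracket [-2, -1]
m = -1.5, h(m) = 4.375 (+); new bracket [-2, -1.5]

--+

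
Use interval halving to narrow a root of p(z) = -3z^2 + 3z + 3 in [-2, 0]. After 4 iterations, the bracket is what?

[-0.625, -0.5]

m = -1, p(m) = -3 (−); new bracket [-1, 0]
m = -0.5, p(m) = 0.75 (+); new bracket [-1, -0.5]
m = -0.75, p(m) = -0.9375 (−); new bracket [-0.75, -0.5]
m = -0.625, p(m) = -0.0469 (−); new bracket [-0.625, -0.5]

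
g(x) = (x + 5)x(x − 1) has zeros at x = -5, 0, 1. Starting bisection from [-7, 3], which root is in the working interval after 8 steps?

-5

g(-2) = 18 > 0, so the root lies in [-7, -2]
g(-4.5) = 12.375 > 0, so the root lies in [-7, -4.5]
g(-5.75) = -29.109375 < 0, so the root lies in [-5.75, -4.5]
g(-5.125) = -3.9238 < 0, so the root lies in [-5.125, -4.5]
g(-4.8125) = 5.2449 > 0, so the root lies in [-5.125, -4.8125]
g(-4.96875) = 0.9268 > 0, so the root lies in [-5.125, -4.96875]
g(-5.046875) = -1.4305 < 0, so the root lies in [-5.046875, -4.96875]
g(-5.0078125) = -0.235 < 0, so the root lies in [-5.0078125, -4.96875]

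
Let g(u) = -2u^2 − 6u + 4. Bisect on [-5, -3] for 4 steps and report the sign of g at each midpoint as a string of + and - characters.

g(-4) = -4 < 0, so the root lies in [-4, -3]
g(-3.5) = 0.5 > 0, so the root lies in [-4, -3.5]
g(-3.75) = -1.625 < 0, so the root lies in [-3.75, -3.5]
g(-3.625) = -0.5312 < 0, so the root lies in [-3.625, -3.5]

-+--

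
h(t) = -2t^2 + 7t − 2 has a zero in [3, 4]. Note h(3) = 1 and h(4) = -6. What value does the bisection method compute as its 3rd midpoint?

3.125

m = 3.5, h(m) = -2 (−); new bracket [3, 3.5]
m = 3.25, h(m) = -0.375 (−); new bracket [3, 3.25]
m = 3.125, h(m) = 0.34375 (+); new bracket [3.125, 3.25]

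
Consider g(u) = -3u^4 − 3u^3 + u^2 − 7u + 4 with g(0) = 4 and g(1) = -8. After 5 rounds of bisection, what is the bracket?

[0.5, 0.53125]

u = 0.5 gives g = 0.1875, positive; keep [0.5, 1]
u = 0.75 gives g = -2.902344, negative; keep [0.5, 0.75]
u = 0.625 gives g = -1.174561, negative; keep [0.5, 0.625]
u = 0.5625 gives g = -0.4554, negative; keep [0.5, 0.5625]
u = 0.53125 gives g = -0.1253, negative; keep [0.5, 0.53125]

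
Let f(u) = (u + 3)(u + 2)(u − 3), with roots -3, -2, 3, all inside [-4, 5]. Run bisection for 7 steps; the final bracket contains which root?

3

u = 0.5 gives f = -21.875, negative; keep [0.5, 5]
u = 2.75 gives f = -6.828125, negative; keep [2.75, 5]
u = 3.875 gives f = 35.341797, positive; keep [2.75, 3.875]
u = 3.3125 gives f = 10.4797, positive; keep [2.75, 3.3125]
u = 3.03125 gives f = 0.9483, positive; keep [2.75, 3.03125]
u = 2.890625 gives f = -3.151, negative; keep [2.890625, 3.03125]
u = 2.9609375 gives f = -1.1551, negative; keep [2.9609375, 3.03125]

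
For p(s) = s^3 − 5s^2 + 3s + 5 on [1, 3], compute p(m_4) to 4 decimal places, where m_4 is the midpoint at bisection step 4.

-0.3613

p(2) = -1 < 0, so the root lies in [1, 2]
p(1.5) = 1.625 > 0, so the root lies in [1.5, 2]
p(1.75) = 0.296875 > 0, so the root lies in [1.75, 2]
p(1.875) = -0.3613 < 0, so the root lies in [1.75, 1.875]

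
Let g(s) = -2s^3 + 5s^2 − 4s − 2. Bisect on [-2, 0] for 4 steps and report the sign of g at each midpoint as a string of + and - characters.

++-+

g(-1) = 9 > 0, so the root lies in [-1, 0]
g(-0.5) = 1.5 > 0, so the root lies in [-0.5, 0]
g(-0.25) = -0.65625 < 0, so the root lies in [-0.5, -0.25]
g(-0.375) = 0.3086 > 0, so the root lies in [-0.375, -0.25]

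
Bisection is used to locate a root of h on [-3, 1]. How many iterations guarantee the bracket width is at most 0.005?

Width after n steps is 4/2^n. Need 2^n ≥ 4/0.005 = 800.
2^9 = 512 < 800 ≤ 2^10 = 1024, so n = 10.

10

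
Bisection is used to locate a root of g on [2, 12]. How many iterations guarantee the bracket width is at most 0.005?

Width after n steps is 10/2^n. Need 2^n ≥ 10/0.005 = 2000.
2^10 = 1024 < 2000 ≤ 2^11 = 2048, so n = 11.

11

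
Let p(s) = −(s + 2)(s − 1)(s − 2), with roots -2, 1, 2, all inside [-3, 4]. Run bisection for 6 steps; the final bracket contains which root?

midpoint 0.5: p = -1.875 < 0 → [-3, 0.5]
midpoint -1.25: p = -5.484375 < 0 → [-3, -1.25]
midpoint -2.125: p = 1.611328 > 0 → [-2.125, -1.25]
midpoint -1.6875: p = -3.0969 < 0 → [-2.125, -1.6875]
midpoint -1.90625: p = -1.0643 < 0 → [-2.125, -1.90625]
midpoint -2.015625: p = 0.1892 > 0 → [-2.015625, -1.90625]

-2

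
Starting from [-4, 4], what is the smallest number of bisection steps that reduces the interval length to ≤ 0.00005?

Width after n steps is 8/2^n. Need 2^n ≥ 8/0.00005 = 160000.
2^17 = 131072 < 160000 ≤ 2^18 = 262144, so n = 18.

18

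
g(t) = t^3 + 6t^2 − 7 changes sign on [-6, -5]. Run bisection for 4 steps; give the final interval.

[-5.8125, -5.75]

t = -5.5 gives g = 8.125, positive; keep [-6, -5.5]
t = -5.75 gives g = 1.265625, positive; keep [-6, -5.75]
t = -5.875 gives g = -2.685547, negative; keep [-5.875, -5.75]
t = -5.8125 gives g = -0.6653, negative; keep [-5.8125, -5.75]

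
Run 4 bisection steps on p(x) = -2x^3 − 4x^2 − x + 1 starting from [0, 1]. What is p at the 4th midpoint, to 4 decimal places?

m = 0.5, p(m) = -0.75 (−); new bracket [0, 0.5]
m = 0.25, p(m) = 0.46875 (+); new bracket [0.25, 0.5]
m = 0.375, p(m) = -0.042969 (−); new bracket [0.25, 0.375]
m = 0.3125, p(m) = 0.2358 (+); new bracket [0.3125, 0.375]

0.2358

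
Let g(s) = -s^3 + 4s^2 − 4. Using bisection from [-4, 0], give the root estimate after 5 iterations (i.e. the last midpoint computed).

-0.875

s = -2 gives g = 20, positive; keep [-2, 0]
s = -1 gives g = 1, positive; keep [-1, 0]
s = -0.5 gives g = -2.875, negative; keep [-1, -0.5]
s = -0.75 gives g = -1.3281, negative; keep [-1, -0.75]
s = -0.875 gives g = -0.2676, negative; keep [-1, -0.875]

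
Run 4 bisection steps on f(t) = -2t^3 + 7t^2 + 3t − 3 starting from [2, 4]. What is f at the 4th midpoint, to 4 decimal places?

m = 3, f(m) = 15 (+); new bracket [3, 4]
m = 3.5, f(m) = 7.5 (+); new bracket [3.5, 4]
m = 3.75, f(m) = 1.21875 (+); new bracket [3.75, 4]
m = 3.875, f(m) = -2.6367 (−); new bracket [3.75, 3.875]

-2.6367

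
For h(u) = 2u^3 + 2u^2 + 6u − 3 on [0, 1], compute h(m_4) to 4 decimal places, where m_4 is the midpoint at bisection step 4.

h(0.5) = 0.75 > 0, so the root lies in [0, 0.5]
h(0.25) = -1.34375 < 0, so the root lies in [0.25, 0.5]
h(0.375) = -0.363281 < 0, so the root lies in [0.375, 0.5]
h(0.4375) = 0.1753 > 0, so the root lies in [0.375, 0.4375]

0.1753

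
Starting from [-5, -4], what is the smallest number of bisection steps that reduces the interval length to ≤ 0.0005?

Width after n steps is 1/2^n. Need 2^n ≥ 1/0.0005 = 2000.
2^10 = 1024 < 2000 ≤ 2^11 = 2048, so n = 11.

11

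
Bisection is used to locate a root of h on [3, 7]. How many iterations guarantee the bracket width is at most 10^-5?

Width after n steps is 4/2^n. Need 2^n ≥ 4/10^-5 = 400000.
2^18 = 262144 < 400000 ≤ 2^19 = 524288, so n = 19.

19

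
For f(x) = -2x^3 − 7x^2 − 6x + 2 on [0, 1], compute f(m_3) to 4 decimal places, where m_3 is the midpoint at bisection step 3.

midpoint 0.5: f = -3 < 0 → [0, 0.5]
midpoint 0.25: f = 0.03125 > 0 → [0.25, 0.5]
midpoint 0.375: f = -1.339844 < 0 → [0.25, 0.375]

-1.3398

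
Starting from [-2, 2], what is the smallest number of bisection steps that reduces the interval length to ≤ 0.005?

10

Width after n steps is 4/2^n. Need 2^n ≥ 4/0.005 = 800.
2^9 = 512 < 800 ≤ 2^10 = 1024, so n = 10.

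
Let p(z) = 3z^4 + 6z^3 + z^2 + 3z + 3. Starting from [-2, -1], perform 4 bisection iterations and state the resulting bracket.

[-2, -1.9375]

p(-1.5) = -4.3125 < 0, so the root lies in [-2, -1.5]
p(-1.75) = -3.207031 < 0, so the root lies in [-2, -1.75]
p(-1.875) = -1.581299 < 0, so the root lies in [-2, -1.875]
p(-1.9375) = -0.4223 < 0, so the root lies in [-2, -1.9375]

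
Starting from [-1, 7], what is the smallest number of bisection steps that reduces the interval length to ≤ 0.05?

Width after n steps is 8/2^n. Need 2^n ≥ 8/0.05 = 160.
2^7 = 128 < 160 ≤ 2^8 = 256, so n = 8.

8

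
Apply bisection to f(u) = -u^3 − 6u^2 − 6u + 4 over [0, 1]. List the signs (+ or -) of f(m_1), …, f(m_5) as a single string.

-+++-

u = 0.5 gives f = -0.625, negative; keep [0, 0.5]
u = 0.25 gives f = 2.109375, positive; keep [0.25, 0.5]
u = 0.375 gives f = 0.853516, positive; keep [0.375, 0.5]
u = 0.4375 gives f = 0.1428, positive; keep [0.4375, 0.5]
u = 0.46875 gives f = -0.2339, negative; keep [0.4375, 0.46875]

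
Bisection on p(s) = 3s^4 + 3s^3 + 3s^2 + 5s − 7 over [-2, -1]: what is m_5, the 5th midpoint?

-1.59375

s = -1.5 gives p = -2.6875, negative; keep [-2, -1.5]
s = -1.75 gives p = 5.496094, positive; keep [-1.75, -1.5]
s = -1.625 gives p = 0.842529, positive; keep [-1.625, -1.5]
s = -1.5625 gives p = -1.051, negative; keep [-1.625, -1.5625]
s = -1.59375 gives p = -0.1378, negative; keep [-1.625, -1.59375]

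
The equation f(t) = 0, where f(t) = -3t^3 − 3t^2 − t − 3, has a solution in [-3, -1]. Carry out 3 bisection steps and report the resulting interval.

[-1.5, -1.25]

m = -2, f(m) = 11 (+); new bracket [-2, -1]
m = -1.5, f(m) = 1.875 (+); new bracket [-1.5, -1]
m = -1.25, f(m) = -0.578125 (−); new bracket [-1.5, -1.25]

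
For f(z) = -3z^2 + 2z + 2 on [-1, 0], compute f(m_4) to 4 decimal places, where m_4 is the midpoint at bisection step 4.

-0.0742

z = -0.5 gives f = 0.25, positive; keep [-1, -0.5]
z = -0.75 gives f = -1.1875, negative; keep [-0.75, -0.5]
z = -0.625 gives f = -0.421875, negative; keep [-0.625, -0.5]
z = -0.5625 gives f = -0.0742, negative; keep [-0.5625, -0.5]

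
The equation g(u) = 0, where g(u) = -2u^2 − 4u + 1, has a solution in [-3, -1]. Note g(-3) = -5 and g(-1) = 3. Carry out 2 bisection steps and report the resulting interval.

m = -2, g(m) = 1 (+); new bracket [-3, -2]
m = -2.5, g(m) = -1.5 (−); new bracket [-2.5, -2]

[-2.5, -2]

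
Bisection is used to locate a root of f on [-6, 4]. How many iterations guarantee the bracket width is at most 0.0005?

15

Width after n steps is 10/2^n. Need 2^n ≥ 10/0.0005 = 20000.
2^14 = 16384 < 20000 ≤ 2^15 = 32768, so n = 15.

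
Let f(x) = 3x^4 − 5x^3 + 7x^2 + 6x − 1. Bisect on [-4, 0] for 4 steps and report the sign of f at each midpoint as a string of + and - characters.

m = -2, f(m) = 103 (+); new bracket [-2, 0]
m = -1, f(m) = 8 (+); new bracket [-1, 0]
m = -0.5, f(m) = -1.4375 (−); new bracket [-1, -0.5]
m = -0.75, f(m) = 1.4961 (+); new bracket [-0.75, -0.5]

++-+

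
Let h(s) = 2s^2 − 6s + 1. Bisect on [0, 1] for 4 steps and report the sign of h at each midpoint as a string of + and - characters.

--+-

s = 0.5 gives h = -1.5, negative; keep [0, 0.5]
s = 0.25 gives h = -0.375, negative; keep [0, 0.25]
s = 0.125 gives h = 0.28125, positive; keep [0.125, 0.25]
s = 0.1875 gives h = -0.0547, negative; keep [0.125, 0.1875]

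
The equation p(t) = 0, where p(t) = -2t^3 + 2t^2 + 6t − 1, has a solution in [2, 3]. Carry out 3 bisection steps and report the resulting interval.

t = 2.5 gives p = -4.75, negative; keep [2, 2.5]
t = 2.25 gives p = -0.15625, negative; keep [2, 2.25]
t = 2.125 gives p = 1.589844, positive; keep [2.125, 2.25]

[2.125, 2.25]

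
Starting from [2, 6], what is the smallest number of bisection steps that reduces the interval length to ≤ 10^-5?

Width after n steps is 4/2^n. Need 2^n ≥ 4/10^-5 = 400000.
2^18 = 262144 < 400000 ≤ 2^19 = 524288, so n = 19.

19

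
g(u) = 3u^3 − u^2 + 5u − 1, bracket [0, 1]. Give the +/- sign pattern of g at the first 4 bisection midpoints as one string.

midpoint 0.5: g = 1.625 > 0 → [0, 0.5]
midpoint 0.25: g = 0.234375 > 0 → [0, 0.25]
midpoint 0.125: g = -0.384766 < 0 → [0.125, 0.25]
midpoint 0.1875: g = -0.0779 < 0 → [0.1875, 0.25]

++--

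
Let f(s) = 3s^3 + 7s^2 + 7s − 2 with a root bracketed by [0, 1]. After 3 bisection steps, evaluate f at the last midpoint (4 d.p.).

-1.0098

s = 0.5 gives f = 3.625, positive; keep [0, 0.5]
s = 0.25 gives f = 0.234375, positive; keep [0, 0.25]
s = 0.125 gives f = -1.009766, negative; keep [0.125, 0.25]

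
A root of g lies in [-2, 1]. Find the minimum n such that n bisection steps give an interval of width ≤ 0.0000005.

Width after n steps is 3/2^n. Need 2^n ≥ 3/0.0000005 = 6000000.
2^22 = 4194304 < 6000000 ≤ 2^23 = 8388608, so n = 23.

23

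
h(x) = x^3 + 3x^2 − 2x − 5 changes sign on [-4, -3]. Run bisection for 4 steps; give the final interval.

[-3.1875, -3.125]

x = -3.5 gives h = -4.125, negative; keep [-3.5, -3]
x = -3.25 gives h = -1.140625, negative; keep [-3.25, -3]
x = -3.125 gives h = 0.029297, positive; keep [-3.25, -3.125]
x = -3.1875 gives h = -0.53, negative; keep [-3.1875, -3.125]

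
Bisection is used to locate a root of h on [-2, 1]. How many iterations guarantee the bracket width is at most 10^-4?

15

Width after n steps is 3/2^n. Need 2^n ≥ 3/10^-4 = 30000.
2^14 = 16384 < 30000 ≤ 2^15 = 32768, so n = 15.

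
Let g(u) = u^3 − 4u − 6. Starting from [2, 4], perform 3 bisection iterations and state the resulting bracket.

m = 3, g(m) = 9 (+); new bracket [2, 3]
m = 2.5, g(m) = -0.375 (−); new bracket [2.5, 3]
m = 2.75, g(m) = 3.796875 (+); new bracket [2.5, 2.75]

[2.5, 2.75]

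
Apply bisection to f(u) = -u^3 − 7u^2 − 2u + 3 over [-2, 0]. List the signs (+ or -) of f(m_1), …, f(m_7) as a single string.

f(-1) = -1 < 0, so the root lies in [-1, 0]
f(-0.5) = 2.375 > 0, so the root lies in [-1, -0.5]
f(-0.75) = 0.984375 > 0, so the root lies in [-1, -0.75]
f(-0.875) = 0.0605 > 0, so the root lies in [-1, -0.875]
f(-0.9375) = -0.4534 < 0, so the root lies in [-0.9375, -0.875]
f(-0.90625) = -0.1922 < 0, so the root lies in [-0.90625, -0.875]
f(-0.890625) = -0.0648 < 0, so the root lies in [-0.890625, -0.875]

-+++---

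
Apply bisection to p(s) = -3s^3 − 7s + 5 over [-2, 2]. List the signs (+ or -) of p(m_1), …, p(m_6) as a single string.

p(0) = 5 > 0, so the root lies in [0, 2]
p(1) = -5 < 0, so the root lies in [0, 1]
p(0.5) = 1.125 > 0, so the root lies in [0.5, 1]
p(0.75) = -1.5156 < 0, so the root lies in [0.5, 0.75]
p(0.625) = -0.1074 < 0, so the root lies in [0.5, 0.625]
p(0.5625) = 0.5286 > 0, so the root lies in [0.5625, 0.625]

+-+--+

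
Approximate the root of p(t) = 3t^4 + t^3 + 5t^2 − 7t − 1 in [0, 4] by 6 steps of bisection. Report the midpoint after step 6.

midpoint 2: p = 61 > 0 → [0, 2]
midpoint 1: p = 1 > 0 → [0, 1]
midpoint 0.5: p = -2.9375 < 0 → [0.5, 1]
midpoint 0.75: p = -2.0664 < 0 → [0.75, 1]
midpoint 0.875: p = -0.8684 < 0 → [0.875, 1]
midpoint 0.9375: p = -0.0266 < 0 → [0.9375, 1]

0.9375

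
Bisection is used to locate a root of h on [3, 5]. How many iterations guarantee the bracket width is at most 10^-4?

15

Width after n steps is 2/2^n. Need 2^n ≥ 2/10^-4 = 20000.
2^14 = 16384 < 20000 ≤ 2^15 = 32768, so n = 15.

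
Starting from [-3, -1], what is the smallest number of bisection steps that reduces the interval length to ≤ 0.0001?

Width after n steps is 2/2^n. Need 2^n ≥ 2/0.0001 = 20000.
2^14 = 16384 < 20000 ≤ 2^15 = 32768, so n = 15.

15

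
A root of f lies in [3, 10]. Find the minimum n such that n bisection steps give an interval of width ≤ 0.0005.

Width after n steps is 7/2^n. Need 2^n ≥ 7/0.0005 = 14000.
2^13 = 8192 < 14000 ≤ 2^14 = 16384, so n = 14.

14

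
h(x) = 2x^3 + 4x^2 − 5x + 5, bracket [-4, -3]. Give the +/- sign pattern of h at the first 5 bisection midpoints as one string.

x = -3.5 gives h = -14.25, negative; keep [-3.5, -3]
x = -3.25 gives h = -5.15625, negative; keep [-3.25, -3]
x = -3.125 gives h = -1.347656, negative; keep [-3.125, -3]
x = -3.0625 gives h = 0.3823, positive; keep [-3.125, -3.0625]
x = -3.09375 gives h = -0.4684, negative; keep [-3.09375, -3.0625]

---+-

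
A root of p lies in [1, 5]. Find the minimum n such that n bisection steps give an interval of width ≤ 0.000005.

20

Width after n steps is 4/2^n. Need 2^n ≥ 4/0.000005 = 800000.
2^19 = 524288 < 800000 ≤ 2^20 = 1048576, so n = 20.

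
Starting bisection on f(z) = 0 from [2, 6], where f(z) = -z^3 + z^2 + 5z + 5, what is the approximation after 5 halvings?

3.125

z = 4 gives f = -23, negative; keep [2, 4]
z = 3 gives f = 2, positive; keep [3, 4]
z = 3.5 gives f = -8.125, negative; keep [3, 3.5]
z = 3.25 gives f = -2.5156, negative; keep [3, 3.25]
z = 3.125 gives f = -0.127, negative; keep [3, 3.125]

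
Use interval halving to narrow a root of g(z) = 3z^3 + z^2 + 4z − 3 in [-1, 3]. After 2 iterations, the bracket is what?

[0, 1]

midpoint 1: g = 5 > 0 → [-1, 1]
midpoint 0: g = -3 < 0 → [0, 1]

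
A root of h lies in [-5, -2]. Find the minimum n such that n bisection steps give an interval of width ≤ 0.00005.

Width after n steps is 3/2^n. Need 2^n ≥ 3/0.00005 = 60000.
2^15 = 32768 < 60000 ≤ 2^16 = 65536, so n = 16.

16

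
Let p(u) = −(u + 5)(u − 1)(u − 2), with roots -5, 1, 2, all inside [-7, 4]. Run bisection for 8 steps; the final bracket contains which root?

-5

p(-1.5) = -30.625 < 0, so the root lies in [-7, -1.5]
p(-4.25) = -24.609375 < 0, so the root lies in [-7, -4.25]
p(-5.625) = 31.572266 > 0, so the root lies in [-5.625, -4.25]
p(-4.9375) = -2.5745 < 0, so the root lies in [-5.625, -4.9375]
p(-5.28125) = 12.8631 > 0, so the root lies in [-5.28125, -4.9375]
p(-5.109375) = 4.7506 > 0, so the root lies in [-5.109375, -4.9375]
p(-5.0234375) = 0.9915 > 0, so the root lies in [-5.0234375, -4.9375]
p(-4.98046875) = -0.8154 < 0, so the root lies in [-5.0234375, -4.98046875]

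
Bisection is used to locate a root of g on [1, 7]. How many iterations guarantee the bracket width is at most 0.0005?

Width after n steps is 6/2^n. Need 2^n ≥ 6/0.0005 = 12000.
2^13 = 8192 < 12000 ≤ 2^14 = 16384, so n = 14.

14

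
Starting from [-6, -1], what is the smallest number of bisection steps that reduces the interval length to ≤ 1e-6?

Width after n steps is 5/2^n. Need 2^n ≥ 5/1e-6 = 5000000.
2^22 = 4194304 < 5000000 ≤ 2^23 = 8388608, so n = 23.

23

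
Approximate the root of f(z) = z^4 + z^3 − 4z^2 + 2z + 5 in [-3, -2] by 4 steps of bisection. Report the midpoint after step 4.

m = -2.5, f(m) = -1.5625 (−); new bracket [-3, -2.5]
m = -2.75, f(m) = 5.644531 (+); new bracket [-2.75, -2.5]
m = -2.625, f(m) = 1.580322 (+); new bracket [-2.625, -2.5]
m = -2.5625, f(m) = -0.0993 (−); new bracket [-2.625, -2.5625]

-2.5625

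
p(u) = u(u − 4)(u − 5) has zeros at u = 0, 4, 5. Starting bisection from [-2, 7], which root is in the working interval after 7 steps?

m = 2.5, p(m) = 9.375 (+); new bracket [-2, 2.5]
m = 0.25, p(m) = 4.453125 (+); new bracket [-2, 0.25]
m = -0.875, p(m) = -25.060547 (−); new bracket [-0.875, 0.25]
m = -0.3125, p(m) = -7.1594 (−); new bracket [-0.3125, 0.25]
m = -0.03125, p(m) = -0.6338 (−); new bracket [-0.03125, 0.25]
m = 0.109375, p(m) = 2.0811 (+); new bracket [-0.03125, 0.109375]
m = 0.0390625, p(m) = 0.7676 (+); new bracket [-0.03125, 0.0390625]

0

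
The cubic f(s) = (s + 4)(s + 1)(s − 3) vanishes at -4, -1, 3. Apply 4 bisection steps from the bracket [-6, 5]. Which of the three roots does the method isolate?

m = -0.5, f(m) = -6.125 (−); new bracket [-0.5, 5]
m = 2.25, f(m) = -15.234375 (−); new bracket [2.25, 5]
m = 3.625, f(m) = 22.041016 (+); new bracket [2.25, 3.625]
m = 2.9375, f(m) = -1.7073 (−); new bracket [2.9375, 3.625]

3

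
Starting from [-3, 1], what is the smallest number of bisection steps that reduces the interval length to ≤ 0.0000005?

23

Width after n steps is 4/2^n. Need 2^n ≥ 4/0.0000005 = 8000000.
2^22 = 4194304 < 8000000 ≤ 2^23 = 8388608, so n = 23.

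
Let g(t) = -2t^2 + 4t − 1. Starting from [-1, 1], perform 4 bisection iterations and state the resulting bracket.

t = 0 gives g = -1, negative; keep [0, 1]
t = 0.5 gives g = 0.5, positive; keep [0, 0.5]
t = 0.25 gives g = -0.125, negative; keep [0.25, 0.5]
t = 0.375 gives g = 0.2188, positive; keep [0.25, 0.375]

[0.25, 0.375]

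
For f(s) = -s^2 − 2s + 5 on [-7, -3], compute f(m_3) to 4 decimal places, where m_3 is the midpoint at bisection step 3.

f(-5) = -10 < 0, so the root lies in [-5, -3]
f(-4) = -3 < 0, so the root lies in [-4, -3]
f(-3.5) = -0.25 < 0, so the root lies in [-3.5, -3]

-0.2500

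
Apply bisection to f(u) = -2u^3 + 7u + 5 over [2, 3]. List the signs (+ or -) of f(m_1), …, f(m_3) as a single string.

--+

u = 2.5 gives f = -8.75, negative; keep [2, 2.5]
u = 2.25 gives f = -2.03125, negative; keep [2, 2.25]
u = 2.125 gives f = 0.683594, positive; keep [2.125, 2.25]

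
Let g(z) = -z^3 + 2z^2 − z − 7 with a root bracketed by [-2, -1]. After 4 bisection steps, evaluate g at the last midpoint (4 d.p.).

0.0188

midpoint -1.5: g = 2.375 > 0 → [-1.5, -1]
midpoint -1.25: g = -0.671875 < 0 → [-1.5, -1.25]
midpoint -1.375: g = 0.755859 > 0 → [-1.375, -1.25]
midpoint -1.3125: g = 0.0188 > 0 → [-1.3125, -1.25]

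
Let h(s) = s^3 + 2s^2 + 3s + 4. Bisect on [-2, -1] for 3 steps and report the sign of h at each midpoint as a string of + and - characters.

+-+

h(-1.5) = 0.625 > 0, so the root lies in [-2, -1.5]
h(-1.75) = -0.484375 < 0, so the root lies in [-1.75, -1.5]
h(-1.625) = 0.115234 > 0, so the root lies in [-1.75, -1.625]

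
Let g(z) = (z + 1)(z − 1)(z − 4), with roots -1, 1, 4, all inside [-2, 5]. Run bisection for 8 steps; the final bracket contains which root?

4

g(1.5) = -3.125 < 0, so the root lies in [1.5, 5]
g(3.25) = -7.171875 < 0, so the root lies in [3.25, 5]
g(4.125) = 2.001953 > 0, so the root lies in [3.25, 4.125]
g(3.6875) = -3.9368 < 0, so the root lies in [3.6875, 4.125]
g(3.90625) = -1.3368 < 0, so the root lies in [3.90625, 4.125]
g(4.015625) = 0.2363 > 0, so the root lies in [3.90625, 4.015625]
g(3.9609375) = -0.5738 < 0, so the root lies in [3.9609375, 4.015625]
g(3.98828125) = -0.1747 < 0, so the root lies in [3.98828125, 4.015625]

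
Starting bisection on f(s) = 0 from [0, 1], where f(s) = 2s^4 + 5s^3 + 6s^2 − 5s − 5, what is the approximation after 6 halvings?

0.890625

midpoint 0.5: f = -5.25 < 0 → [0.5, 1]
midpoint 0.75: f = -2.632812 < 0 → [0.75, 1]
midpoint 0.875: f = -0.259277 < 0 → [0.875, 1]
midpoint 0.9375: f = 1.2508 > 0 → [0.875, 0.9375]
midpoint 0.90625: f = 0.467 > 0 → [0.875, 0.90625]
midpoint 0.890625: f = 0.0968 > 0 → [0.875, 0.890625]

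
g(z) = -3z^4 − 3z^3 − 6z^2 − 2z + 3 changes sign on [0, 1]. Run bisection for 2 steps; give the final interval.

[0.25, 0.5]

midpoint 0.5: g = -0.0625 < 0 → [0, 0.5]
midpoint 0.25: g = 2.066406 > 0 → [0.25, 0.5]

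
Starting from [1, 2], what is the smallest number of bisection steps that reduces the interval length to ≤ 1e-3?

Width after n steps is 1/2^n. Need 2^n ≥ 1/1e-3 = 1000.
2^9 = 512 < 1000 ≤ 2^10 = 1024, so n = 10.

10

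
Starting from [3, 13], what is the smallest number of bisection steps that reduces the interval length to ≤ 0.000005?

Width after n steps is 10/2^n. Need 2^n ≥ 10/0.000005 = 2000000.
2^20 = 1048576 < 2000000 ≤ 2^21 = 2097152, so n = 21.

21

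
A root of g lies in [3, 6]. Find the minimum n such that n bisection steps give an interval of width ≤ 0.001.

12

Width after n steps is 3/2^n. Need 2^n ≥ 3/0.001 = 3000.
2^11 = 2048 < 3000 ≤ 2^12 = 4096, so n = 12.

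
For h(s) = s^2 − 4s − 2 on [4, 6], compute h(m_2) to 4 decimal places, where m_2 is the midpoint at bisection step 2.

0.2500

m = 5, h(m) = 3 (+); new bracket [4, 5]
m = 4.5, h(m) = 0.25 (+); new bracket [4, 4.5]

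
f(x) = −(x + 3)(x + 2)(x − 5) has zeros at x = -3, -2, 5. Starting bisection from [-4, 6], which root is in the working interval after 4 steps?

5

m = 1, f(m) = 48 (+); new bracket [1, 6]
m = 3.5, f(m) = 53.625 (+); new bracket [3.5, 6]
m = 4.75, f(m) = 13.078125 (+); new bracket [4.75, 6]
m = 5.375, f(m) = -23.1621 (−); new bracket [4.75, 5.375]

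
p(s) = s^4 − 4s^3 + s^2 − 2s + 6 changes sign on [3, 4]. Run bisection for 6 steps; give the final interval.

p(3.5) = -10.1875 < 0, so the root lies in [3.5, 4]
p(3.75) = -0.621094 < 0, so the root lies in [3.75, 4]
p(3.875) = 5.992432 > 0, so the root lies in [3.75, 3.875]
p(3.8125) = 2.5198 > 0, so the root lies in [3.75, 3.8125]
p(3.78125) = 0.9089 > 0, so the root lies in [3.75, 3.78125]
p(3.765625) = 0.1339 > 0, so the root lies in [3.75, 3.765625]

[3.75, 3.765625]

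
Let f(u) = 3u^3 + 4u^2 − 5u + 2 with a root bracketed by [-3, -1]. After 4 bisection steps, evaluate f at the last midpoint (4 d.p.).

midpoint -2: f = 4 > 0 → [-3, -2]
midpoint -2.5: f = -7.375 < 0 → [-2.5, -2]
midpoint -2.25: f = -0.671875 < 0 → [-2.25, -2]
midpoint -2.125: f = 1.9004 > 0 → [-2.25, -2.125]

1.9004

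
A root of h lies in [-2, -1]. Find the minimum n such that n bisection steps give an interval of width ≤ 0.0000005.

21

Width after n steps is 1/2^n. Need 2^n ≥ 1/0.0000005 = 2000000.
2^20 = 1048576 < 2000000 ≤ 2^21 = 2097152, so n = 21.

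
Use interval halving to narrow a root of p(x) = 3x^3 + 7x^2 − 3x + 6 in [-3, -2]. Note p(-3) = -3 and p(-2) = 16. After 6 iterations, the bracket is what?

p(-2.5) = 10.375 > 0, so the root lies in [-3, -2.5]
p(-2.75) = 4.796875 > 0, so the root lies in [-3, -2.75]
p(-2.875) = 1.193359 > 0, so the root lies in [-3, -2.875]
p(-2.9375) = -0.8274 < 0, so the root lies in [-2.9375, -2.875]
p(-2.90625) = 0.2017 > 0, so the root lies in [-2.9375, -2.90625]
p(-2.921875) = -0.3081 < 0, so the root lies in [-2.921875, -2.90625]

[-2.921875, -2.90625]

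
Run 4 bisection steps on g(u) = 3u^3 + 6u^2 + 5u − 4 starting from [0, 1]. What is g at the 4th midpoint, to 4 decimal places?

-0.4128

midpoint 0.5: g = 0.375 > 0 → [0, 0.5]
midpoint 0.25: g = -2.328125 < 0 → [0.25, 0.5]
midpoint 0.375: g = -1.123047 < 0 → [0.375, 0.5]
midpoint 0.4375: g = -0.4128 < 0 → [0.4375, 0.5]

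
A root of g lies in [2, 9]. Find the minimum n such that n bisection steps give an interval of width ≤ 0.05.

8

Width after n steps is 7/2^n. Need 2^n ≥ 7/0.05 = 140.
2^7 = 128 < 140 ≤ 2^8 = 256, so n = 8.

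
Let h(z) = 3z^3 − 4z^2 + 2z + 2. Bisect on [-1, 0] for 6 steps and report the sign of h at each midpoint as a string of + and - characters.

-+++--

m = -0.5, h(m) = -0.375 (−); new bracket [-0.5, 0]
m = -0.25, h(m) = 1.203125 (+); new bracket [-0.5, -0.25]
m = -0.375, h(m) = 0.529297 (+); new bracket [-0.5, -0.375]
m = -0.4375, h(m) = 0.1082 (+); new bracket [-0.5, -0.4375]
m = -0.46875, h(m) = -0.1254 (−); new bracket [-0.46875, -0.4375]
m = -0.453125, h(m) = -0.0066 (−); new bracket [-0.453125, -0.4375]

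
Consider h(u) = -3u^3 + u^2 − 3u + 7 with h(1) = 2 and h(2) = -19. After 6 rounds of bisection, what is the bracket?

u = 1.5 gives h = -5.375, negative; keep [1, 1.5]
u = 1.25 gives h = -1.046875, negative; keep [1, 1.25]
u = 1.125 gives h = 0.619141, positive; keep [1.125, 1.25]
u = 1.1875 gives h = -0.176, negative; keep [1.125, 1.1875]
u = 1.15625 gives h = 0.2307, positive; keep [1.15625, 1.1875]
u = 1.171875 gives h = 0.0297, positive; keep [1.171875, 1.1875]

[1.171875, 1.1875]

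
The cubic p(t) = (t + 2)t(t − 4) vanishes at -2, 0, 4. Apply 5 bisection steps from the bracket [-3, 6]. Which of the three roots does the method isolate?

midpoint 1.5: p = -13.125 < 0 → [1.5, 6]
midpoint 3.75: p = -5.390625 < 0 → [3.75, 6]
midpoint 4.875: p = 29.326172 > 0 → [3.75, 4.875]
midpoint 4.3125: p = 8.5071 > 0 → [3.75, 4.3125]
midpoint 4.03125: p = 0.7598 > 0 → [3.75, 4.03125]

4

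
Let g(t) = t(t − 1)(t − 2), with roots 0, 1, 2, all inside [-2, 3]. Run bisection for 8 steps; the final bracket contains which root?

m = 0.5, g(m) = 0.375 (+); new bracket [-2, 0.5]
m = -0.75, g(m) = -3.609375 (−); new bracket [-0.75, 0.5]
m = -0.125, g(m) = -0.298828 (−); new bracket [-0.125, 0.5]
m = 0.1875, g(m) = 0.2761 (+); new bracket [-0.125, 0.1875]
m = 0.03125, g(m) = 0.0596 (+); new bracket [-0.125, 0.03125]
m = -0.046875, g(m) = -0.1004 (−); new bracket [-0.046875, 0.03125]
m = -0.0078125, g(m) = -0.0158 (−); new bracket [-0.0078125, 0.03125]
m = 0.01171875, g(m) = 0.023 (+); new bracket [-0.0078125, 0.01171875]

0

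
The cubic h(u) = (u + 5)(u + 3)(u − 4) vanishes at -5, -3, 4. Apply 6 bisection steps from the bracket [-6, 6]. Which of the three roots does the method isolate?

4

h(0) = -60 < 0, so the root lies in [0, 6]
h(3) = -48 < 0, so the root lies in [3, 6]
h(4.5) = 35.625 > 0, so the root lies in [3, 4.5]
h(3.75) = -14.7656 < 0, so the root lies in [3.75, 4.5]
h(4.125) = 8.127 > 0, so the root lies in [3.75, 4.125]
h(3.9375) = -3.8752 < 0, so the root lies in [3.9375, 4.125]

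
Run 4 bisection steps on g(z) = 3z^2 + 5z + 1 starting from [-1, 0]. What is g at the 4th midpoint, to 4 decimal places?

z = -0.5 gives g = -0.75, negative; keep [-0.5, 0]
z = -0.25 gives g = -0.0625, negative; keep [-0.25, 0]
z = -0.125 gives g = 0.421875, positive; keep [-0.25, -0.125]
z = -0.1875 gives g = 0.168, positive; keep [-0.25, -0.1875]

0.1680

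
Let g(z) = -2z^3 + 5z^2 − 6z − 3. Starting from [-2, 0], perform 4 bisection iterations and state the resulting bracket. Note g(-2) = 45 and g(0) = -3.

[-0.375, -0.25]

z = -1 gives g = 10, positive; keep [-1, 0]
z = -0.5 gives g = 1.5, positive; keep [-0.5, 0]
z = -0.25 gives g = -1.15625, negative; keep [-0.5, -0.25]
z = -0.375 gives g = 0.0586, positive; keep [-0.375, -0.25]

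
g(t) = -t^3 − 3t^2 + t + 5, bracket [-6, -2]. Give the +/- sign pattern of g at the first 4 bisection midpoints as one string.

g(-4) = 17 > 0, so the root lies in [-4, -2]
g(-3) = 2 > 0, so the root lies in [-3, -2]
g(-2.5) = -0.625 < 0, so the root lies in [-3, -2.5]
g(-2.75) = 0.3594 > 0, so the root lies in [-2.75, -2.5]

++-+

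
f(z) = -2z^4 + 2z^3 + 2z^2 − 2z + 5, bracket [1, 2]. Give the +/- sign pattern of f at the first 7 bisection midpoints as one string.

+-+++-+

midpoint 1.5: f = 3.125 > 0 → [1.5, 2]
midpoint 1.75: f = -0.414062 < 0 → [1.5, 1.75]
midpoint 1.625: f = 1.66748 > 0 → [1.625, 1.75]
midpoint 1.6875: f = 0.7129 > 0 → [1.6875, 1.75]
midpoint 1.71875: f = 0.172 > 0 → [1.71875, 1.75]
midpoint 1.734375: f = -0.1152 < 0 → [1.71875, 1.734375]
midpoint 1.7265625: f = 0.0298 > 0 → [1.7265625, 1.734375]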